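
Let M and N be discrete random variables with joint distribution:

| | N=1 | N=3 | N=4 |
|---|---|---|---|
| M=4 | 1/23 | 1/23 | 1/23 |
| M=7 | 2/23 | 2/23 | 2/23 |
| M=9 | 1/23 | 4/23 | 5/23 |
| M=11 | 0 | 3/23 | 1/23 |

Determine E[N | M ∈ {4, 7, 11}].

37/13

P(M ∈ {4, 7, 11}) = 13/23.
Σ N·P over the event = 1·(1/23) + 3·(1/23) + 4·(1/23) + 1·(2/23) + 3·(2/23) + 4·(2/23) + 3·(3/23) + 4·(1/23) = 37/23.
E[N | M ∈ {4, 7, 11}] = (37/23) / (13/23) = 37/13.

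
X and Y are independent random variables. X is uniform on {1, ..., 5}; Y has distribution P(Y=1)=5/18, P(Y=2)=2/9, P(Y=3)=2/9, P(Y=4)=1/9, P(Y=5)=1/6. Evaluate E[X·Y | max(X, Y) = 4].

60/7

P(max(X, Y) = 4) = 7/30.
Summing XY·P(x,y) over outcomes with max(X, Y) = 4 gives 2.
E[X·Y | max(X, Y) = 4] = (2) / (7/30) = 60/7.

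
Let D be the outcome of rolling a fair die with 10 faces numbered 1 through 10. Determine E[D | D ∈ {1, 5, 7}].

P(D ∈ {1, 5, 7}) = 3/10.
Σ over the event: 1·1/10 + 5·1/10 + 7·1/10 = 13/10.
E[D | D ∈ {1, 5, 7}] = (13/10) / (3/10) = 13/3.

13/3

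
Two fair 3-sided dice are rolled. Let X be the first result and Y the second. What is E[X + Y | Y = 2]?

Outcomes with Y = 2: (1,2), (2,2), (3,2), each with probability 1/9.
E[X + Y | Y = 2] = (3 + 4 + 5) / 3 = 4.

4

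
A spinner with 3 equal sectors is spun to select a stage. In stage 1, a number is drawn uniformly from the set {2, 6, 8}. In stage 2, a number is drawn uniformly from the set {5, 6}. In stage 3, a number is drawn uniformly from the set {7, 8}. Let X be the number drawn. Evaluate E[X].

55/9

E[X | stage 1] = (2+6+8)/3 = 16/3.
E[X | stage 2] = (5+6)/2 = 11/2.
E[X | stage 3] = (7+8)/2 = 15/2.
E[X] = (1/3)·(16/3) + (1/3)·(11/2) + (1/3)·(15/2) = 55/9.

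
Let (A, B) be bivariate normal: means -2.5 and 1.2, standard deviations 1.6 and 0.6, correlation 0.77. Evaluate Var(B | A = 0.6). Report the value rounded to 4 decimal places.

For a bivariate normal, Var(B | A=x) = σ_B²(1 − ρ²).
Var(B | A=0.6) = (0.6)²·(1 − (0.77)²) = 0.36·0.4071 = 0.1466.

0.1466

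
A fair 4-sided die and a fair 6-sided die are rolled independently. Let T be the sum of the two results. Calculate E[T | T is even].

6

P(T is even) = 1/2.
Σ over the event: 2·1/24 + 4·1/8 + 6·1/6 + 8·1/8 + 10·1/24 = 3.
E[T | T is even] = (3) / (1/2) = 6.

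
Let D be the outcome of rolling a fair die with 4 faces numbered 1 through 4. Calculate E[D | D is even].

Given D is even, D is equally likely to be any of {2, 4}.
E[D | D is even] = (2 + 4) / 2 = 3.

3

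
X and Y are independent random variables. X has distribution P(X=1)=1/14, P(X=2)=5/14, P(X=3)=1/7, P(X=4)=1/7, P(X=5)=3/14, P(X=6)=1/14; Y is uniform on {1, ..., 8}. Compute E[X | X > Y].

17/4

P(X > Y) = 2/7.
Summing X·P(x,y) over outcomes with X > Y gives 17/14.
E[X | X > Y] = (17/14) / (2/7) = 17/4.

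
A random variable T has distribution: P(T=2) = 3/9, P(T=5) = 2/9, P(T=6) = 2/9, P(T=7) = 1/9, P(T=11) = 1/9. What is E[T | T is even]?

P(T is even) = 5/9.
Σ over the event: 2·1/3 + 6·2/9 = 2.
E[T | T is even] = (2) / (5/9) = 18/5.

18/5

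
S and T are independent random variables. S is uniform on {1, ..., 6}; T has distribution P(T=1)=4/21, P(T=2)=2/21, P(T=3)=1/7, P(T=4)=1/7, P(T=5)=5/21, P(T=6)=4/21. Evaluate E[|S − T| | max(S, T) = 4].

37/21

P(max(S, T) = 4) = 1/6.
Summing |S−T|·P(x,y) over outcomes with max(S, T) = 4 gives 37/126.
E[|S − T| | max(S, T) = 4] = (37/126) / (1/6) = 37/21.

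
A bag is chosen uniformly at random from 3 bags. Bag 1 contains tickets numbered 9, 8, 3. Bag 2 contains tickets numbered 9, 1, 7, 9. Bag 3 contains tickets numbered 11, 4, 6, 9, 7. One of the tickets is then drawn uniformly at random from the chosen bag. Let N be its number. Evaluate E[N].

617/90

E[N | bag 1] = (9+8+3)/3 = 20/3.
E[N | bag 2] = (9+1+7+9)/4 = 13/2.
E[N | bag 3] = (11+4+6+9+7)/5 = 37/5.
By the law of total expectation,
E[N] = (1/3)·(20/3) + (1/3)·(13/2) + (1/3)·(37/5) = 617/90.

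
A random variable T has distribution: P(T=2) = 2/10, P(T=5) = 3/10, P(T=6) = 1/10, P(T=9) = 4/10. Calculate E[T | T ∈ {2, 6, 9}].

46/7

P(T ∈ {2, 6, 9}) = 7/10.
Σ over the event: 2·1/5 + 6·1/10 + 9·2/5 = 23/5.
E[T | T ∈ {2, 6, 9}] = (23/5) / (7/10) = 46/7.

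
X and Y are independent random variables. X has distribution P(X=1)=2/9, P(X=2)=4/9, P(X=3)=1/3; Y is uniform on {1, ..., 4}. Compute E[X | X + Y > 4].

45/19

P(X + Y > 4) = 19/36.
Summing X·P(x,y) over outcomes with X + Y > 4 gives 5/4.
E[X | X + Y > 4] = (5/4) / (19/36) = 45/19.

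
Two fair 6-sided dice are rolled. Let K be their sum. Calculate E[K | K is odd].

7

P(K is odd) = 1/2.
Σ over the event: 3·1/18 + 5·1/9 + 7·1/6 + 9·1/9 + 11·1/18 = 7/2.
E[K | K is odd] = (7/2) / (1/2) = 7.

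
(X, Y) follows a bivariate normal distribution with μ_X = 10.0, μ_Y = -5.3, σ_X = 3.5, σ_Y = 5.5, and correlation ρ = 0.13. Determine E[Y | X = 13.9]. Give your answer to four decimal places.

-4.5033

E[Y | X=x] = μ_Y + ρ(σ_Y/σ_X)(x − μ_X) for jointly normal variables.
E[Y | X=13.9] = -5.3 + (0.13)·(5.5/3.5)·(13.9 − (10.0)) = -5.3 + (0.20429)·(3.9) = -4.5033.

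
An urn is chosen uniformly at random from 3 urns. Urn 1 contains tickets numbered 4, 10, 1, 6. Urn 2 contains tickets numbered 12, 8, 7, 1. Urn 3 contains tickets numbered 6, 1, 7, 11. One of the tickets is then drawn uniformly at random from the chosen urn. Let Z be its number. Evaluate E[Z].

37/6

E[Z | urn 1] = (4+10+1+6)/4 = 21/4.
E[Z | urn 2] = (12+8+7+1)/4 = 7.
E[Z | urn 3] = (6+1+7+11)/4 = 25/4.
By the law of total expectation,
E[Z] = (1/3)·(21/4) + (1/3)·(7) + (1/3)·(25/4) = 37/6.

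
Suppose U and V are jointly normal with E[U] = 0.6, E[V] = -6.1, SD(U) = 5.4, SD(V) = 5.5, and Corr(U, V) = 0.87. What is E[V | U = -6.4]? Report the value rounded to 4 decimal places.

E[V | U=x] = μ_V + ρ(σ_V/σ_U)(x − μ_U) for jointly normal variables.
E[V | U=-6.4] = -6.1 + (0.87)·(5.5/5.4)·(-6.4 − (0.6)) = -6.1 + (0.88611)·(-7) = -12.3028.

-12.3028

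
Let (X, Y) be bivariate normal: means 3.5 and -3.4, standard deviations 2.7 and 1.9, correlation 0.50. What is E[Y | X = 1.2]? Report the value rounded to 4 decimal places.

-4.2093

For a bivariate normal, E[Y | X=x] = μ_Y + ρ·(σ_Y/σ_X)·(x − μ_X).
E[Y | X=1.2] = -3.4 + (0.50)·(1.9/2.7)·(1.2 − (3.5)) = -3.4 + (0.35185)·(-2.3) = -4.2093.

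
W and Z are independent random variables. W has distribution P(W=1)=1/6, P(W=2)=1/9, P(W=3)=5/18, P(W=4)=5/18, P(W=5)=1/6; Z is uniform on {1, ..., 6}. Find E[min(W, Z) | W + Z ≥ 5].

P(W + Z ≥ 5) = 5/6.
Summing min(W,Z)·P(x,y) over outcomes with W + Z ≥ 5 gives 245/108.
E[min(W, Z) | W + Z ≥ 5] = (245/108) / (5/6) = 49/18.

49/18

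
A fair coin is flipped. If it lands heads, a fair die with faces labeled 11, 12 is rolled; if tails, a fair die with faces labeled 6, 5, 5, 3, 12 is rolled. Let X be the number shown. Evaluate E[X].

177/20

E[X | heads] = (11+12)/2 = 23/2.
E[X | tails] = (6+5+5+3+12)/5 = 31/5.
E[X] = (1/2)·(23/2) + (1/2)·(31/5) = 177/20.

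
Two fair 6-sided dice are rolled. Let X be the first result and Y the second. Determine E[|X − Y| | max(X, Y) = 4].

Outcomes with max(X, Y) = 4: (1,4), (2,4), (3,4), (4,1), (4,2), (4,3), (4,4), each with probability 1/36.
E[|X − Y| | max(X, Y) = 4] = (3 + 2 + 1 + 3 + 2 + 1 + 0) / 7 = 12/7.

12/7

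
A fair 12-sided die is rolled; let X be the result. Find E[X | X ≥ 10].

11

Given X ≥ 10, X is equally likely to be any of {10, 11, 12}.
E[X | X ≥ 10] = (10 + 11 + 12) / 3 = 11.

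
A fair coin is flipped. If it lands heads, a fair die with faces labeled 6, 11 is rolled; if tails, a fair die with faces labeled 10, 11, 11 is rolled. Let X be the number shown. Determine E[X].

115/12

E[X | heads] = (6+11)/2 = 17/2.
E[X | tails] = (10+11+11)/3 = 32/3.
By the law of total expectation,
E[X] = (1/2)·(17/2) + (1/2)·(32/3) = 115/12.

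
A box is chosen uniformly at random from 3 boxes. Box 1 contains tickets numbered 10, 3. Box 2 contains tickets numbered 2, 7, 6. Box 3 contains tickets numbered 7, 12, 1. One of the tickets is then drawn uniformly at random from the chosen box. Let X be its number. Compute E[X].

109/18

E[X | box 1] = (10+3)/2 = 13/2.
E[X | box 2] = (2+7+6)/3 = 5.
E[X | box 3] = (7+12+1)/3 = 20/3.
By the law of total expectation,
E[X] = (1/3)·(13/2) + (1/3)·(5) + (1/3)·(20/3) = 109/18.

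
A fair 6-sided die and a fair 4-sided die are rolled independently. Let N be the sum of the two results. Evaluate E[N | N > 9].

P(N > 9) = 1/24.
Σ over the event: 10·1/24 = 5/12.
E[N | N > 9] = (5/12) / (1/24) = 10.

10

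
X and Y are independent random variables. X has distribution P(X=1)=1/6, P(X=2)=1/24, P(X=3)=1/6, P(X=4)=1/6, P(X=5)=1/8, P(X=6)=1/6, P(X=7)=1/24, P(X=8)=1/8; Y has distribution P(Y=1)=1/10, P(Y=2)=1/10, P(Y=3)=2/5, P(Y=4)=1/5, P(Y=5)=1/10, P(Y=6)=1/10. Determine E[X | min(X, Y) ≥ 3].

P(min(X, Y) ≥ 3) = 19/30.
Summing X·P(x,y) over outcomes with min(X, Y) ≥ 3 gives 49/15.
E[X | min(X, Y) ≥ 3] = (49/15) / (19/30) = 98/19.

98/19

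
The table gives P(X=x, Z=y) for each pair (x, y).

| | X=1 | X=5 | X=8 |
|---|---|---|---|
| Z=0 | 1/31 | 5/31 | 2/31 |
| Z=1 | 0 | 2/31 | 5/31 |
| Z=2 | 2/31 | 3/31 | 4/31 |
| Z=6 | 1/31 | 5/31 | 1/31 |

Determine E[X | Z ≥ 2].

P(Z ≥ 2) = 16/31.
Σ X·P over the event = 1·(2/31) + 1·(1/31) + 5·(3/31) + 5·(5/31) + 8·(4/31) + 8·(1/31) = 83/31.
E[X | Z ≥ 2] = (83/31) / (16/31) = 83/16.

83/16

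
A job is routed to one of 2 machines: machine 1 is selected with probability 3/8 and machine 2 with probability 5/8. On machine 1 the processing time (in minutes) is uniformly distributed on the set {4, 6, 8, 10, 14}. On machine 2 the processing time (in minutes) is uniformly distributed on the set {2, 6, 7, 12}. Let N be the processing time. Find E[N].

E[N | machine 1] = (4+6+8+10+14)/5 = 42/5.
E[N | machine 2] = (2+6+7+12)/4 = 27/4.
By the law of total expectation,
E[N] = (3/8)·(42/5) + (5/8)·(27/4) = 1179/160.

1179/160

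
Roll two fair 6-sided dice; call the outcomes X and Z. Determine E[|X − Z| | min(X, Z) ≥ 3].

P(min(X, Z) ≥ 3) = 4/9.
Summing |X−Z|·P(x,y) over outcomes with min(X, Z) ≥ 3 gives 5/9.
E[|X − Z| | min(X, Z) ≥ 3] = (5/9) / (4/9) = 5/4.

5/4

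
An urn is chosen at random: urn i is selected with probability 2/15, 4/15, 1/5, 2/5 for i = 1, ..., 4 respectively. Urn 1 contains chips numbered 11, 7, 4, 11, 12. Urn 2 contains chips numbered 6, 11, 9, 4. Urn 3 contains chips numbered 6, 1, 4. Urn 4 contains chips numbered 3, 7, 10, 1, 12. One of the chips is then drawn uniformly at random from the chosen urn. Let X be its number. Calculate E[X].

E[X | urn 1] = (11+7+4+11+12)/5 = 9.
E[X | urn 2] = (6+11+9+4)/4 = 15/2.
E[X | urn 3] = (6+1+4)/3 = 11/3.
E[X | urn 4] = (3+7+10+1+12)/5 = 33/5.
By the law of total expectation,
E[X] = (2/15)·(9) + (4/15)·(15/2) + (1/5)·(11/3) + (2/5)·(33/5) = 493/75.

493/75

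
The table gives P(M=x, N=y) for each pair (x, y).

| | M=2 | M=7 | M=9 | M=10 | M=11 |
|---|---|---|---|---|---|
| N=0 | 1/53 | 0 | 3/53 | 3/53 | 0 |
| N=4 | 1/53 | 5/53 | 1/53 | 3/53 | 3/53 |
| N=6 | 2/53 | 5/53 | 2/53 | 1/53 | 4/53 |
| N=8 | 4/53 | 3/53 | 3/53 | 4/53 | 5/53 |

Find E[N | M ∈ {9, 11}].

116/21

P(M ∈ {9, 11}) = 21/53.
Σ N·P over the event = 0·(3/53) + 4·(1/53) + 6·(2/53) + 8·(3/53) + 4·(3/53) + 6·(4/53) + 8·(5/53) = 116/53.
E[N | M ∈ {9, 11}] = (116/53) / (21/53) = 116/21.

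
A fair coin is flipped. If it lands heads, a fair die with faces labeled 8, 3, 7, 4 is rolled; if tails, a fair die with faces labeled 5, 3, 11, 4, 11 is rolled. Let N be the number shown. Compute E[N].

123/20

E[N | heads] = (8+3+7+4)/4 = 11/2.
E[N | tails] = (5+3+11+4+11)/5 = 34/5.
By the law of total expectation,
E[N] = (1/2)·(11/2) + (1/2)·(34/5) = 123/20.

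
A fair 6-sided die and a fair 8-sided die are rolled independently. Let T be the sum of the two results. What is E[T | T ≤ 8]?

160/27

P(T ≤ 8) = 9/16.
Σ over the event: 2·1/48 + 3·1/24 + 4·1/16 + 5·1/12 + 6·5/48 + 7·1/8 + 8·1/8 = 10/3.
E[T | T ≤ 8] = (10/3) / (9/16) = 160/27.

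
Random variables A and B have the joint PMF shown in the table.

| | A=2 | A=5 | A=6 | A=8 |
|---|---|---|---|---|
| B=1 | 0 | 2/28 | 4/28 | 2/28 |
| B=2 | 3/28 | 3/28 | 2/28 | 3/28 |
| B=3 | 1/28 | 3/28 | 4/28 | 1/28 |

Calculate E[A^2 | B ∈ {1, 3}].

P(B ∈ {1, 3}) = 17/28.
Σ A^2·P over the event = 4·(1/28) + 25·(2/28) + 25·(3/28) + 36·(4/28) + 36·(4/28) + 64·(2/28) + 64·(1/28) = 87/4.
E[A^2 | B ∈ {1, 3}] = (87/4) / (17/28) = 609/17.

609/17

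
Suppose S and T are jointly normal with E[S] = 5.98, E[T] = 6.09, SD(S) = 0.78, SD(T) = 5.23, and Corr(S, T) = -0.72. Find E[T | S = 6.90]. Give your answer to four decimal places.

1.6485

E[T | S=x] = μ_T + ρ(σ_T/σ_S)(x − μ_S) for jointly normal variables.
E[T | S=6.90] = 6.09 + (-0.72)·(5.23/0.78)·(6.90 − (5.98)) = 6.09 + (-4.8277)·(0.92) = 1.6485.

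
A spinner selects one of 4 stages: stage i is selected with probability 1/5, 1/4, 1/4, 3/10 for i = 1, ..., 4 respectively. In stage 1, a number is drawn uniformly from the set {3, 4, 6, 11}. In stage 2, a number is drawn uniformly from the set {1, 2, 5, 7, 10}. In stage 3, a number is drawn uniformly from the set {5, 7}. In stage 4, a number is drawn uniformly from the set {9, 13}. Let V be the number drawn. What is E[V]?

E[V | stage 1] = (3+4+6+11)/4 = 6.
E[V | stage 2] = (1+2+5+7+10)/5 = 5.
E[V | stage 3] = (5+7)/2 = 6.
E[V | stage 4] = (9+13)/2 = 11.
By the law of total expectation,
E[V] = (1/5)·(6) + (1/4)·(5) + (1/4)·(6) + (3/10)·(11) = 29/4.

29/4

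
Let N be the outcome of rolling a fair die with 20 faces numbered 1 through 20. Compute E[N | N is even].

Given N is even, N is equally likely to be any of {2, 4, 6, 8, 10, 12, 14, 16, 18, 20}.
E[N | N is even] = (2 + 4 + 6 + 8 + 10 + 12 + 14 + 16 + 18 + 20) / 10 = 11.

11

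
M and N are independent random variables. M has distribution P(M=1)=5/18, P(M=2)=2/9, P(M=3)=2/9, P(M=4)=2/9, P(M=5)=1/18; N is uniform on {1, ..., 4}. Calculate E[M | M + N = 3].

13/9

P(M + N = 3) = 1/8.
Summing M·P(x,y) over outcomes with M + N = 3 gives 13/72.
E[M | M + N = 3] = (13/72) / (1/8) = 13/9.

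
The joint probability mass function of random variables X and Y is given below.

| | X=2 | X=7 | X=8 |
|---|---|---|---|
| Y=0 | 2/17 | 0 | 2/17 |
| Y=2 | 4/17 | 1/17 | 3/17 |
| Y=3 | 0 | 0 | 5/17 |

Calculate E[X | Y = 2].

39/8

P(Y = 2) = 8/17.
Σ X·P over the event = 2·(4/17) + 7·(1/17) + 8·(3/17) = 39/17.
E[X | Y = 2] = (39/17) / (8/17) = 39/8.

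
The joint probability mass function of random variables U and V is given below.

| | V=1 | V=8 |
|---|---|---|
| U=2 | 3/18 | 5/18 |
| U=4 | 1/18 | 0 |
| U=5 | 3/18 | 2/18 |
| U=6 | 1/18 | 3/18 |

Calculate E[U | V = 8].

P(V = 8) = 5/9.
Σ U·P over the event = 2·(5/18) + 5·(2/18) + 6·(3/18) = 19/9.
E[U | V = 8] = (19/9) / (5/9) = 19/5.

19/5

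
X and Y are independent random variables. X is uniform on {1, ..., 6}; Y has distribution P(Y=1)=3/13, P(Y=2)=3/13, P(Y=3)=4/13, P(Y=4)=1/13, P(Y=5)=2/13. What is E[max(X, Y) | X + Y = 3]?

2

P(X + Y = 3) = 1/13.
Summing max(X,Y)·P(x,y) over outcomes with X + Y = 3 gives 2/13.
E[max(X, Y) | X + Y = 3] = (2/13) / (1/13) = 2.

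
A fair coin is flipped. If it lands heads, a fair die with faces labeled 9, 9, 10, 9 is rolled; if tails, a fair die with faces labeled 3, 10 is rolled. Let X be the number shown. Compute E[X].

E[X | heads] = (9+9+10+9)/4 = 37/4.
E[X | tails] = (3+10)/2 = 13/2.
E[X] = (1/2)·(37/4) + (1/2)·(13/2) = 63/8.

63/8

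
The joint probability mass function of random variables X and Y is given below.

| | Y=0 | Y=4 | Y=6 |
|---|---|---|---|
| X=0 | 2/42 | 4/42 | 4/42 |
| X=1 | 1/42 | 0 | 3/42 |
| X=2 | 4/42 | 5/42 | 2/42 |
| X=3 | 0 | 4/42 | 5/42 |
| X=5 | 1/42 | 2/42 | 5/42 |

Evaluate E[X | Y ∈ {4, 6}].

P(Y ∈ {4, 6}) = 17/21.
Summing X·P(X=x,Y=y) over the conditioning event gives 79/42.
E[X | Y ∈ {4, 6}] = (79/42) / (17/21) = 79/34.

79/34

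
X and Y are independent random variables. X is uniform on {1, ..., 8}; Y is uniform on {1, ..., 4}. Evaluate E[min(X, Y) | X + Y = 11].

7/2

Outcomes with X + Y = 11: (7,4), (8,3), each with probability 1/32.
E[min(X, Y) | X + Y = 11] = (4 + 3) / 2 = 7/2.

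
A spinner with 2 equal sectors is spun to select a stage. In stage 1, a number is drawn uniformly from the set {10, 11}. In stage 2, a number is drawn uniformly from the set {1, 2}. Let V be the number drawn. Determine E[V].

6

E[V | stage 1] = (10+11)/2 = 21/2.
E[V | stage 2] = (1+2)/2 = 3/2.
E[V] = (1/2)·(21/2) + (1/2)·(3/2) = 6.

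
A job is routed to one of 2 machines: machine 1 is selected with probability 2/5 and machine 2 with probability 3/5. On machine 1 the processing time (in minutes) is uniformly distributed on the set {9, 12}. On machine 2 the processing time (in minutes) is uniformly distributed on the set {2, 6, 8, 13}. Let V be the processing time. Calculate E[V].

171/20

E[V | machine 1] = (9+12)/2 = 21/2.
E[V | machine 2] = (2+6+8+13)/4 = 29/4.
E[V] = (2/5)·(21/2) + (3/5)·(29/4) = 171/20.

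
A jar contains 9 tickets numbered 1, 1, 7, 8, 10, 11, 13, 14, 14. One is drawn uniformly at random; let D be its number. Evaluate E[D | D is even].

23/2

P(D is even) = 4/9.
Σ over the event: 8·1/9 + 10·1/9 + 14·2/9 = 46/9.
E[D | D is even] = (46/9) / (4/9) = 23/2.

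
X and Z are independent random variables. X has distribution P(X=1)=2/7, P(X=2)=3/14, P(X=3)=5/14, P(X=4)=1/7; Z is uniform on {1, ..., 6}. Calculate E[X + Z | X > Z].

90/19

P(X > Z) = 19/84.
Summing (X+Z)·P(x,y) over outcomes with X > Z gives 15/14.
E[X + Z | X > Z] = (15/14) / (19/84) = 90/19.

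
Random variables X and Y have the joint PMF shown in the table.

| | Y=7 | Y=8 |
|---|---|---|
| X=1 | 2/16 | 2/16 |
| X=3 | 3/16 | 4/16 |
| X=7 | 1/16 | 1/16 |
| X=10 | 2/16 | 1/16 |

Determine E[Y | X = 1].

15/2

P(X = 1) = 1/4.
Σ Y·P over the event = 7·(2/16) + 8·(2/16) = 15/8.
E[Y | X = 1] = (15/8) / (1/4) = 15/2.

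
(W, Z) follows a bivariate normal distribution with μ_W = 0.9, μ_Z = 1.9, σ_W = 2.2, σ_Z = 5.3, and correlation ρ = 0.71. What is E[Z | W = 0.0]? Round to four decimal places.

0.3606

E[Z | W=x] = μ_Z + ρ(σ_Z/σ_W)(x − μ_W) for jointly normal variables.
E[Z | W=0.0] = 1.9 + (0.71)·(5.3/2.2)·(0.0 − (0.9)) = 1.9 + (1.7105)·(-0.9) = 0.3606.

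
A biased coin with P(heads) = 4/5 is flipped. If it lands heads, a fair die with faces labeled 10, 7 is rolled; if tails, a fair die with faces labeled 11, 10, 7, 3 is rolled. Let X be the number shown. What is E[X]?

167/20

E[X | heads] = (10+7)/2 = 17/2.
E[X | tails] = (11+10+7+3)/4 = 31/4.
By the law of total expectation,
E[X] = (4/5)·(17/2) + (1/5)·(31/4) = 167/20.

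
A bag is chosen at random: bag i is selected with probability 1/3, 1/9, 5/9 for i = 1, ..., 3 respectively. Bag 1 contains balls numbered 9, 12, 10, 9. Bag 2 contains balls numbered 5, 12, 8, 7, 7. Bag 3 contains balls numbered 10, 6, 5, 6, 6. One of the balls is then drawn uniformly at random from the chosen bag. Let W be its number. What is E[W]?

118/15

E[W | bag 1] = (9+12+10+9)/4 = 10.
E[W | bag 2] = (5+12+8+7+7)/5 = 39/5.
E[W | bag 3] = (10+6+5+6+6)/5 = 33/5.
E[W] = (1/3)·(10) + (1/9)·(39/5) + (5/9)·(33/5) = 118/15.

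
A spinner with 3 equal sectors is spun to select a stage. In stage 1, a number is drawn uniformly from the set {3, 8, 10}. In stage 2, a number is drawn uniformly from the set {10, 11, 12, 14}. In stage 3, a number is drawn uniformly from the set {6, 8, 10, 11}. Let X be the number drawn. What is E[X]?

55/6

E[X | stage 1] = (3+8+10)/3 = 7.
E[X | stage 2] = (10+11+12+14)/4 = 47/4.
E[X | stage 3] = (6+8+10+11)/4 = 35/4.
E[X] = (1/3)·(7) + (1/3)·(47/4) + (1/3)·(35/4) = 55/6.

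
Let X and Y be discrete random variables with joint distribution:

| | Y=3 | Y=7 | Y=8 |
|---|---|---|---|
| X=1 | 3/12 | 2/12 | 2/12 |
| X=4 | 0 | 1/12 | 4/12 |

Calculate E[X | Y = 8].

3

P(Y = 8) = 1/2.
Σ X·P over the event = 1·(2/12) + 4·(4/12) = 3/2.
E[X | Y = 8] = (3/2) / (1/2) = 3.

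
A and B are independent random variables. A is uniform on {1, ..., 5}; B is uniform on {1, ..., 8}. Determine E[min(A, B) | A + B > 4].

93/34

P(A + B > 4) = 17/20.
Summing min(A,B)·P(x,y) over outcomes with A + B > 4 gives 93/40.
E[min(A, B) | A + B > 4] = (93/40) / (17/20) = 93/34.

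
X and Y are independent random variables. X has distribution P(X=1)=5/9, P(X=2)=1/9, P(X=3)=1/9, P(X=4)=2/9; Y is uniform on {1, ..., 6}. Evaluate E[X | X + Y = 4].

10/7

P(X + Y = 4) = 7/54.
Summing X·P(x,y) over outcomes with X + Y = 4 gives 5/27.
E[X | X + Y = 4] = (5/27) / (7/54) = 10/7.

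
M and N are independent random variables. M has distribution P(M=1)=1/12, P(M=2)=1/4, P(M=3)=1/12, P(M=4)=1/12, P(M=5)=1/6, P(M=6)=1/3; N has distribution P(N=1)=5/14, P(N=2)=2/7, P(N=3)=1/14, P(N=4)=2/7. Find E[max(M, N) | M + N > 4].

P(M + N > 4) = 3/4.
Summing max(M,N)·P(x,y) over outcomes with M + N > 4 gives 53/14.
E[max(M, N) | M + N > 4] = (53/14) / (3/4) = 106/21.

106/21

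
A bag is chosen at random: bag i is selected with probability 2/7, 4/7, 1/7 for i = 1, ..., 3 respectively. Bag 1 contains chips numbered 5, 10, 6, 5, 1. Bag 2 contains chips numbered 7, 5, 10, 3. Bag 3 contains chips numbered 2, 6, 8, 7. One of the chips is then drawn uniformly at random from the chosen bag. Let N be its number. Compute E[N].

E[N | bag 1] = (5+10+6+5+1)/5 = 27/5.
E[N | bag 2] = (7+5+10+3)/4 = 25/4.
E[N | bag 3] = (2+6+8+7)/4 = 23/4.
E[N] = (2/7)·(27/5) + (4/7)·(25/4) + (1/7)·(23/4) = 831/140.

831/140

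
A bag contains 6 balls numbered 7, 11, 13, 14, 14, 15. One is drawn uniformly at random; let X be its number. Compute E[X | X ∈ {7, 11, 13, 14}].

P(X ∈ {7, 11, 13, 14}) = 5/6.
Σ over the event: 7·1/6 + 11·1/6 + 13·1/6 + 14·1/3 = 59/6.
E[X | X ∈ {7, 11, 13, 14}] = (59/6) / (5/6) = 59/5.

59/5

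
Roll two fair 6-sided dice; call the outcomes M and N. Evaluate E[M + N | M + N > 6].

26/3

P(M + N > 6) = 7/12.
Summing (M+N)·P(x,y) over outcomes with M + N > 6 gives 91/18.
E[M + N | M + N > 6] = (91/18) / (7/12) = 26/3.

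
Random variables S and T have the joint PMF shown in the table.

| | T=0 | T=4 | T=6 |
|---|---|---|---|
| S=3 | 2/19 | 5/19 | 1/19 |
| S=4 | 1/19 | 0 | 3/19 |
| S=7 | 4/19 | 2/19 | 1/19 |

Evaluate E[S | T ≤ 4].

67/14

P(T ≤ 4) = 14/19.
Σ S·P over the event = 3·(2/19) + 3·(5/19) + 4·(1/19) + 7·(4/19) + 7·(2/19) = 67/19.
E[S | T ≤ 4] = (67/19) / (14/19) = 67/14.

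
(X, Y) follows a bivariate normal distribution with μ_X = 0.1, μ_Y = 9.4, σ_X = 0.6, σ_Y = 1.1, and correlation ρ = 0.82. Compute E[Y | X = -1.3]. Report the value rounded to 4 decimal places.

7.2953

The regression of Y on X has slope ρ·σ_Y/σ_X and passes through (μ_X, μ_Y).
E[Y | X=-1.3] = 9.4 + (0.82)·(1.1/0.6)·(-1.3 − (0.1)) = 9.4 + (1.50333)·(-1.4) = 7.2953.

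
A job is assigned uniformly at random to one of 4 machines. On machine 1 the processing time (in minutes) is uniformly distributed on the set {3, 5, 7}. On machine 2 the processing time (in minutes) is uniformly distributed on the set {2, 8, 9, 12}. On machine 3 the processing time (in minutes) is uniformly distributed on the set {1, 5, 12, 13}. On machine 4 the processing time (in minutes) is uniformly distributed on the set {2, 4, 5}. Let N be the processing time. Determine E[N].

145/24

E[N | machine 1] = (3+5+7)/3 = 5.
E[N | machine 2] = (2+8+9+12)/4 = 31/4.
E[N | machine 3] = (1+5+12+13)/4 = 31/4.
E[N | machine 4] = (2+4+5)/3 = 11/3.
By the law of total expectation,
E[N] = (1/4)·(5) + (1/4)·(31/4) + (1/4)·(31/4) + (1/4)·(11/3) = 145/24.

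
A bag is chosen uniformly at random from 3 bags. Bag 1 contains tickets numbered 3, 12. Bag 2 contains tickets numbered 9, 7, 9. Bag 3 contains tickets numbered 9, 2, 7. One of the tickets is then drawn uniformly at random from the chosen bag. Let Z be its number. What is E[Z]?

E[Z | bag 1] = (3+12)/2 = 15/2.
E[Z | bag 2] = (9+7+9)/3 = 25/3.
E[Z | bag 3] = (9+2+7)/3 = 6.
By the law of total expectation,
E[Z] = (1/3)·(15/2) + (1/3)·(25/3) + (1/3)·(6) = 131/18.

131/18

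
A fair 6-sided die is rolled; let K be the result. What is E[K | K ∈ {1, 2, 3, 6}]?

P(K ∈ {1, 2, 3, 6}) = 2/3.
Σ over the event: 1·1/6 + 2·1/6 + 3·1/6 + 6·1/6 = 2.
E[K | K ∈ {1, 2, 3, 6}] = (2) / (2/3) = 3.

3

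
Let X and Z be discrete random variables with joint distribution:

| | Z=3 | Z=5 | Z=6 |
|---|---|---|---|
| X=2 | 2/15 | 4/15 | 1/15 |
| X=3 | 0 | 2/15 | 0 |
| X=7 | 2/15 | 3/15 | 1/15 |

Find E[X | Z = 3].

P(Z = 3) = 4/15.
Σ X·P over the event = 2·(2/15) + 7·(2/15) = 6/5.
E[X | Z = 3] = (6/5) / (4/15) = 9/2.

9/2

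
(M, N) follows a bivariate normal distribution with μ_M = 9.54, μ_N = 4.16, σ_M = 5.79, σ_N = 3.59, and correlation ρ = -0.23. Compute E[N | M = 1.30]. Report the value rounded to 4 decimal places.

5.3351

The regression of N on M has slope ρ·σ_N/σ_M and passes through (μ_M, μ_N).
E[N | M=1.30] = 4.16 + (-0.23)·(3.59/5.79)·(1.30 − (9.54)) = 4.16 + (-0.14261)·(-8.24) = 5.3351.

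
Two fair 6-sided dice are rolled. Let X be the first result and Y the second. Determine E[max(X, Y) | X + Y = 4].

P(X + Y = 4) = 1/12.
Summing max(X,Y)·P(x,y) over outcomes with X + Y = 4 gives 2/9.
E[max(X, Y) | X + Y = 4] = (2/9) / (1/12) = 8/3.

8/3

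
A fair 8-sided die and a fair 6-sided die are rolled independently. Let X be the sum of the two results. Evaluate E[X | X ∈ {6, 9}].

P(X ∈ {6, 9}) = 11/48.
Σ over the event: 6·5/48 + 9·1/8 = 7/4.
E[X | X ∈ {6, 9}] = (7/4) / (11/48) = 84/11.

84/11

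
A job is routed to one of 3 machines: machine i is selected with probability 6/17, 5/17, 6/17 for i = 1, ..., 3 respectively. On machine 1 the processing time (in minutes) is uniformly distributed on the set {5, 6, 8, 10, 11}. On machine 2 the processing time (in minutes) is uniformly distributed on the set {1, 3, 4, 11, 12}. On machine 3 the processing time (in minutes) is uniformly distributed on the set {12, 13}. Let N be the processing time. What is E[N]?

E[N | machine 1] = (5+6+8+10+11)/5 = 8.
E[N | machine 2] = (1+3+4+11+12)/5 = 31/5.
E[N | machine 3] = (12+13)/2 = 25/2.
E[N] = (6/17)·(8) + (5/17)·(31/5) + (6/17)·(25/2) = 154/17.

154/17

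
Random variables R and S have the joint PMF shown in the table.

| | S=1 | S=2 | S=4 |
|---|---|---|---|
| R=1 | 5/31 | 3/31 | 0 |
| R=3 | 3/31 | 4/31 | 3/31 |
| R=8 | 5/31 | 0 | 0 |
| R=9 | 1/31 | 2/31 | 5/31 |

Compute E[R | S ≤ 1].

9/2

P(S ≤ 1) = 14/31.
Σ R·P over the event = 1·(5/31) + 3·(3/31) + 8·(5/31) + 9·(1/31) = 63/31.
E[R | S ≤ 1] = (63/31) / (14/31) = 9/2.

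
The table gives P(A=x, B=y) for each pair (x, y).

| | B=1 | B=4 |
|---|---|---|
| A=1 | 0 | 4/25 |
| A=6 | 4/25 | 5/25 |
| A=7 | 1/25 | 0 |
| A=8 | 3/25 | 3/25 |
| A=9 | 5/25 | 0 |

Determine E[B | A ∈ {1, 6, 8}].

55/19

P(A ∈ {1, 6, 8}) = 19/25.
Σ B·P over the event = 4·(4/25) + 1·(4/25) + 4·(5/25) + 1·(3/25) + 4·(3/25) = 11/5.
E[B | A ∈ {1, 6, 8}] = (11/5) / (19/25) = 55/19.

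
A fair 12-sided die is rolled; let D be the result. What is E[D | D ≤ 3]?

Given D ≤ 3, D is equally likely to be any of {1, 2, 3}.
E[D | D ≤ 3] = (1 + 2 + 3) / 3 = 2.

2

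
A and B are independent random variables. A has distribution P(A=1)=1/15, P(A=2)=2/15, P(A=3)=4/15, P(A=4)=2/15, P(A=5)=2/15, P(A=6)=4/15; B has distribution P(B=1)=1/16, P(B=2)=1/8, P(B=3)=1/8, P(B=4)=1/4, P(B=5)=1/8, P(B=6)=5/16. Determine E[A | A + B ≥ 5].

61/15

P(A + B ≥ 5) = 15/16.
Summing A·P(x,y) over outcomes with A + B ≥ 5 gives 61/16.
E[A | A + B ≥ 5] = (61/16) / (15/16) = 61/15.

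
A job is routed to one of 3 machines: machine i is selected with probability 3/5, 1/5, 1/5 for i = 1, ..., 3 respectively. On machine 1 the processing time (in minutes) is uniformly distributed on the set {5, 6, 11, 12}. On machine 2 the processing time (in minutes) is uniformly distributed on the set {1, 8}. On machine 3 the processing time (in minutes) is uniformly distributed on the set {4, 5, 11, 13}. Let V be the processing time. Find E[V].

153/20

E[V | machine 1] = (5+6+11+12)/4 = 17/2.
E[V | machine 2] = (1+8)/2 = 9/2.
E[V | machine 3] = (4+5+11+13)/4 = 33/4.
E[V] = (3/5)·(17/2) + (1/5)·(9/2) + (1/5)·(33/4) = 153/20.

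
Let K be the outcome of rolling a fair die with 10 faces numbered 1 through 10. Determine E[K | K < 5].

5/2

Given K < 5, K is equally likely to be any of {1, 2, 3, 4}.
E[K | K < 5] = (1 + 2 + 3 + 4) / 4 = 5/2.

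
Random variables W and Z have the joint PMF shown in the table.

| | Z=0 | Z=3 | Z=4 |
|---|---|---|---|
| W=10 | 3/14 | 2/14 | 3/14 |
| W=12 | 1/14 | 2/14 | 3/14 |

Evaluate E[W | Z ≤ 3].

P(Z ≤ 3) = 4/7.
Summing W·P(W=x,Z=y) over the conditioning event gives 43/7.
E[W | Z ≤ 3] = (43/7) / (4/7) = 43/4.

43/4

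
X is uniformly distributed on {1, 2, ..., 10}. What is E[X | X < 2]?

Given X < 2, X is equally likely to be any of {1}.
E[X | X < 2] = (1) / 1 = 1.

1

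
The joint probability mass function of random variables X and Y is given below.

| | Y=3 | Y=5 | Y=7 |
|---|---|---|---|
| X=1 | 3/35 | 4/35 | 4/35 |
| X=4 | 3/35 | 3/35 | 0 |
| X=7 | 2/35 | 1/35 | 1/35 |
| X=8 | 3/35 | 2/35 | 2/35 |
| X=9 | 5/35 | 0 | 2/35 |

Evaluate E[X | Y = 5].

39/10

P(Y = 5) = 2/7.
Σ X·P over the event = 1·(4/35) + 4·(3/35) + 7·(1/35) + 8·(2/35) = 39/35.
E[X | Y = 5] = (39/35) / (2/7) = 39/10.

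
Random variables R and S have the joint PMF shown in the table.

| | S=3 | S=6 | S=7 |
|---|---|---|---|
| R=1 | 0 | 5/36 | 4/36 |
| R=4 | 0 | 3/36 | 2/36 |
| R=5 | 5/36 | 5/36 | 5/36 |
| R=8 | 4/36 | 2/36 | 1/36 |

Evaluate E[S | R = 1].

58/9

P(R = 1) = 1/4.
Σ S·P over the event = 6·(5/36) + 7·(4/36) = 29/18.
E[S | R = 1] = (29/18) / (1/4) = 58/9.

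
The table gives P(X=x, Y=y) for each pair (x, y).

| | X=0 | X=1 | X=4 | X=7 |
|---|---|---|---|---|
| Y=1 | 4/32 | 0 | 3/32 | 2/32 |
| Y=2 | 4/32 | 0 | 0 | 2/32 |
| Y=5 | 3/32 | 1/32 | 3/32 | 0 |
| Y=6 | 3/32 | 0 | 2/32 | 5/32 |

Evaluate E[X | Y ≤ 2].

8/3

P(Y ≤ 2) = 15/32.
Σ X·P over the event = 0·(4/32) + 0·(4/32) + 4·(3/32) + 7·(2/32) + 7·(2/32) = 5/4.
E[X | Y ≤ 2] = (5/4) / (15/32) = 8/3.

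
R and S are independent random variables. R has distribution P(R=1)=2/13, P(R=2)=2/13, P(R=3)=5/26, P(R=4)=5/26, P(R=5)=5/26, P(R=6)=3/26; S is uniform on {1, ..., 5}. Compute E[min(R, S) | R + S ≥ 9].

P(R + S ≥ 9) = 12/65.
Summing min(R,S)·P(x,y) over outcomes with R + S ≥ 9 gives 101/130.
E[min(R, S) | R + S ≥ 9] = (101/130) / (12/65) = 101/24.

101/24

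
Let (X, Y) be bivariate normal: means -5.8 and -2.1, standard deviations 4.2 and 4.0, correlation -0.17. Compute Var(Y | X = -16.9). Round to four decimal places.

The conditional variance in a bivariate normal is σ_Y²(1 − ρ²), independent of x.
Var(Y | X=-16.9) = (4.0)²·(1 − (-0.17)²) = 16·0.9711 = 15.5376.

15.5376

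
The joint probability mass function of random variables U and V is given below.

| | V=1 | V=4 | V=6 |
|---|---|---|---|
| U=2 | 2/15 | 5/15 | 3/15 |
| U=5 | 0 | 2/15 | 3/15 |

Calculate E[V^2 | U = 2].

P(U = 2) = 2/3.
Summing V^2·P(U=x,V=y) over the conditioning event gives 38/3.
E[V^2 | U = 2] = (38/3) / (2/3) = 19.

19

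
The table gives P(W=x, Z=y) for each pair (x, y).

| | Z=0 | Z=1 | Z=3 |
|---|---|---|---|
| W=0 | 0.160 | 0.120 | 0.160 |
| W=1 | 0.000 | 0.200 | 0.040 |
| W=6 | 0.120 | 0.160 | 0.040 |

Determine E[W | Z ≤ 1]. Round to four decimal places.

2.4737

P(Z ≤ 1) = 0.760.
Summing W·P(W=x,Z=y) over the conditioning event gives 1.880.
E[W | Z ≤ 1] = (1.880) / (0.760) = 2.4737.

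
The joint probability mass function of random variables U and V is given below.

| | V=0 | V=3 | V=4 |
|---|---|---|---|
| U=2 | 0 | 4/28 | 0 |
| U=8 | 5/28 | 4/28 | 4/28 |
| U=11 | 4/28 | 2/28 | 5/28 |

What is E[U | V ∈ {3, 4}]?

149/19

P(V ∈ {3, 4}) = 19/28.
Summing U·P(U=x,V=y) over the conditioning event gives 149/28.
E[U | V ∈ {3, 4}] = (149/28) / (19/28) = 149/19.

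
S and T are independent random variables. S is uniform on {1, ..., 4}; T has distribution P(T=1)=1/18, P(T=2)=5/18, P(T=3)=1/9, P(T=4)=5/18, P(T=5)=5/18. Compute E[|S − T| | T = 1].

3/2

P(T = 1) = 1/18.
Summing |S−T|·P(x,y) over outcomes with T = 1 gives 1/12.
E[|S − T| | T = 1] = (1/12) / (1/18) = 3/2.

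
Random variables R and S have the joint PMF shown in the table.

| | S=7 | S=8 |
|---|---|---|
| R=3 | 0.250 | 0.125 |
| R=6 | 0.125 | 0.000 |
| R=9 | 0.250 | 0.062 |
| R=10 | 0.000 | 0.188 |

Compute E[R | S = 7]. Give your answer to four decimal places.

6.0000

P(S = 7) = 0.625.
Σ R·P over the event = 3·(0.250) + 6·(0.125) + 9·(0.250) = 3.750.
E[R | S = 7] = (3.750) / (0.625) = 6.0000.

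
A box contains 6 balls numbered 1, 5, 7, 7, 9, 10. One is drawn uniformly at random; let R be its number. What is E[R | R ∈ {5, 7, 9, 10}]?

P(R ∈ {5, 7, 9, 10}) = 5/6.
Σ over the event: 5·1/6 + 7·1/3 + 9·1/6 + 10·1/6 = 19/3.
E[R | R ∈ {5, 7, 9, 10}] = (19/3) / (5/6) = 38/5.

38/5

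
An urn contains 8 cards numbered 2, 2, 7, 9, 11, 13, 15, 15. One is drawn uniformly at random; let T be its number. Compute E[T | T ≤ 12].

P(T ≤ 12) = 5/8.
Σ over the event: 2·1/4 + 7·1/8 + 9·1/8 + 11·1/8 = 31/8.
E[T | T ≤ 12] = (31/8) / (5/8) = 31/5.

31/5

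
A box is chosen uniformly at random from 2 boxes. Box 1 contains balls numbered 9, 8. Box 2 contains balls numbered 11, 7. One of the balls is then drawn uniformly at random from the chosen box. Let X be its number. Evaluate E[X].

E[X | box 1] = (9+8)/2 = 17/2.
E[X | box 2] = (11+7)/2 = 9.
By the law of total expectation,
E[X] = (1/2)·(17/2) + (1/2)·(9) = 35/4.

35/4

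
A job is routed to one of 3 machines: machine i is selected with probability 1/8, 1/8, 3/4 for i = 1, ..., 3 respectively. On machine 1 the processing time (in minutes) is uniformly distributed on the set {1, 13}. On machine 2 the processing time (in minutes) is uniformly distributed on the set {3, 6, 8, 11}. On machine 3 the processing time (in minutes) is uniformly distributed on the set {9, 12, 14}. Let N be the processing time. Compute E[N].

21/2

E[N | machine 1] = (1+13)/2 = 7.
E[N | machine 2] = (3+6+8+11)/4 = 7.
E[N | machine 3] = (9+12+14)/3 = 35/3.
By the law of total expectation,
E[N] = (1/8)·(7) + (1/8)·(7) + (3/4)·(35/3) = 21/2.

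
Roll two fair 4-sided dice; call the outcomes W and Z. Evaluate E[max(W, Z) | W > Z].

10/3

Outcomes with W > Z: (2,1), (3,1), (3,2), (4,1), (4,2), (4,3), each with probability 1/16.
E[max(W, Z) | W > Z] = (2 + 3 + 3 + 4 + 4 + 4) / 6 = 10/3.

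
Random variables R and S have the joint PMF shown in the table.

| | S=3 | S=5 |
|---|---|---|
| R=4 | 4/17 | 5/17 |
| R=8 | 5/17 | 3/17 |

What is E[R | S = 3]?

P(S = 3) = 9/17.
Σ R·P over the event = 4·(4/17) + 8·(5/17) = 56/17.
E[R | S = 3] = (56/17) / (9/17) = 56/9.

56/9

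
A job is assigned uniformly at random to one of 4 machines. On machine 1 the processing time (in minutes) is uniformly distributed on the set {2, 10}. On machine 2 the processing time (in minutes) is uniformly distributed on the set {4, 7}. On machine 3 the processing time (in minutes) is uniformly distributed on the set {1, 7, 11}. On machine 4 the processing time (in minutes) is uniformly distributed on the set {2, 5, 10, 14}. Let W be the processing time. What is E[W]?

307/48

E[W | machine 1] = (2+10)/2 = 6.
E[W | machine 2] = (4+7)/2 = 11/2.
E[W | machine 3] = (1+7+11)/3 = 19/3.
E[W | machine 4] = (2+5+10+14)/4 = 31/4.
E[W] = (1/4)·(6) + (1/4)·(11/2) + (1/4)·(19/3) + (1/4)·(31/4) = 307/48.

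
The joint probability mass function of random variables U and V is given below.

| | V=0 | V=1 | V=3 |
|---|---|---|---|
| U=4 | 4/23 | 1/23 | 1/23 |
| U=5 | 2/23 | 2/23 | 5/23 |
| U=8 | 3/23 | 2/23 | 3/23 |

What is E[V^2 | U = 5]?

47/9

P(U = 5) = 9/23.
Summing V^2·P(U=x,V=y) over the conditioning event gives 47/23.
E[V^2 | U = 5] = (47/23) / (9/23) = 47/9.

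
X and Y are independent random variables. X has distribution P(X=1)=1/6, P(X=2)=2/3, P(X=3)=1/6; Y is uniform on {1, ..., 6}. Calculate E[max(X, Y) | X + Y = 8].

P(X + Y = 8) = 5/36.
Summing max(X,Y)·P(x,y) over outcomes with X + Y = 8 gives 29/36.
E[max(X, Y) | X + Y = 8] = (29/36) / (5/36) = 29/5.

29/5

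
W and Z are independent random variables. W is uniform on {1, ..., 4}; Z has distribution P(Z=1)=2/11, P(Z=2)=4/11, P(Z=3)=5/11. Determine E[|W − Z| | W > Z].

29/19

P(W > Z) = 19/44.
Summing |W−Z|·P(x,y) over outcomes with W > Z gives 29/44.
E[|W − Z| | W > Z] = (29/44) / (19/44) = 29/19.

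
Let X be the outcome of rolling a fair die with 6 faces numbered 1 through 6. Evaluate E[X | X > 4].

Given X > 4, X is equally likely to be any of {5, 6}.
E[X | X > 4] = (5 + 6) / 2 = 11/2.

11/2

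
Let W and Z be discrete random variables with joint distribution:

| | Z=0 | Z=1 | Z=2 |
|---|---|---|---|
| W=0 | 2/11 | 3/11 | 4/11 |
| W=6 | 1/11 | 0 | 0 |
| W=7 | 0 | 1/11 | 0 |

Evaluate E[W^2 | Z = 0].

12

P(Z = 0) = 3/11.
Σ W^2·P over the event = 0·(2/11) + 36·(1/11) = 36/11.
E[W^2 | Z = 0] = (36/11) / (3/11) = 12.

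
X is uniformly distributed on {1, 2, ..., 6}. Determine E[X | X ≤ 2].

Given X ≤ 2, X is equally likely to be any of {1, 2}.
E[X | X ≤ 2] = (1 + 2) / 2 = 3/2.

3/2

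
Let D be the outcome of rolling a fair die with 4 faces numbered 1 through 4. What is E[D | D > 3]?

4

Given D > 3, D is equally likely to be any of {4}.
E[D | D > 3] = (4) / 1 = 4.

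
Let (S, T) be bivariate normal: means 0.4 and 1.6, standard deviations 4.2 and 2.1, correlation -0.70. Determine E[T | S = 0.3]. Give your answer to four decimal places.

The regression of T on S has slope ρ·σ_T/σ_S and passes through (μ_S, μ_T).
E[T | S=0.3] = 1.6 + (-0.70)·(2.1/4.2)·(0.3 − (0.4)) = 1.6 + (-0.35)·(-0.1) = 1.6350.

1.6350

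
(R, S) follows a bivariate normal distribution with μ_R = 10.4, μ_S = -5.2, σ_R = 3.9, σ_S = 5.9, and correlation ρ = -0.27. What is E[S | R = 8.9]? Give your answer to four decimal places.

The regression of S on R has slope ρ·σ_S/σ_R and passes through (μ_R, μ_S).
E[S | R=8.9] = -5.2 + (-0.27)·(5.9/3.9)·(8.9 − (10.4)) = -5.2 + (-0.40846)·(-1.5) = -4.5873.

-4.5873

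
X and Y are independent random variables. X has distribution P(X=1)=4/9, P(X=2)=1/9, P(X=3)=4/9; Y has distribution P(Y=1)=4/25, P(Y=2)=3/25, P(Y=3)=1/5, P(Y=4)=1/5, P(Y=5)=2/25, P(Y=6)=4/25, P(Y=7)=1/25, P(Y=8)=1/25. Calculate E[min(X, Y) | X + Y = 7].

P(X + Y = 7) = 38/225.
Summing min(X,Y)·P(x,y) over outcomes with X + Y = 7 gives 16/45.
E[min(X, Y) | X + Y = 7] = (16/45) / (38/225) = 40/19.

40/19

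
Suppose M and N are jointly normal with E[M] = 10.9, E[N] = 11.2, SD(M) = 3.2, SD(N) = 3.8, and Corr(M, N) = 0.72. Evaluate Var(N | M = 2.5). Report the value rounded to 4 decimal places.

6.9543

The conditional variance in a bivariate normal is σ_N²(1 − ρ²), independent of x.
Var(N | M=2.5) = (3.8)²·(1 − (0.72)²) = 14.44·0.4816 = 6.9543.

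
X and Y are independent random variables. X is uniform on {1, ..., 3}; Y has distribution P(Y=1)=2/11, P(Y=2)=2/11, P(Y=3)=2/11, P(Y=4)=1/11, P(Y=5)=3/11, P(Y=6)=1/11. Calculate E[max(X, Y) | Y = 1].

P(Y = 1) = 2/11.
Summing max(X,Y)·P(x,y) over outcomes with Y = 1 gives 4/11.
E[max(X, Y) | Y = 1] = (4/11) / (2/11) = 2.

2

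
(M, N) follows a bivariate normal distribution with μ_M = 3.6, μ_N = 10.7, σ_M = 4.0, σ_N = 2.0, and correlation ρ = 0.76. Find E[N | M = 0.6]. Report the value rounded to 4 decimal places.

The regression of N on M has slope ρ·σ_N/σ_M and passes through (μ_M, μ_N).
E[N | M=0.6] = 10.7 + (0.76)·(2.0/4.0)·(0.6 − (3.6)) = 10.7 + (0.38)·(-3) = 9.5600.

9.5600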